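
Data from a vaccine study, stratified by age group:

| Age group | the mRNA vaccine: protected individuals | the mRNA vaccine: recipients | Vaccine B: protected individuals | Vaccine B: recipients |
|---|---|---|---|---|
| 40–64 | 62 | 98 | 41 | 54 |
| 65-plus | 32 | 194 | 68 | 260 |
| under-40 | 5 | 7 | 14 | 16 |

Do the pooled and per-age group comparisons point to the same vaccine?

Yes

40–64: the mRNA vaccine 62/98 = 63.3%, Vaccine B 41/54 = 75.9% → Vaccine B
65-plus: the mRNA vaccine 32/194 = 16.5%, Vaccine B 68/260 = 26.2% → Vaccine B
Under-40: the mRNA vaccine 5/7 = 71.4%, Vaccine B 14/16 = 87.5% → Vaccine B
Overall: the mRNA vaccine 99/299 = 33.1%, Vaccine B 123/330 = 37.3% → Vaccine B
Vaccine B wins overall and in every age group — no reversal.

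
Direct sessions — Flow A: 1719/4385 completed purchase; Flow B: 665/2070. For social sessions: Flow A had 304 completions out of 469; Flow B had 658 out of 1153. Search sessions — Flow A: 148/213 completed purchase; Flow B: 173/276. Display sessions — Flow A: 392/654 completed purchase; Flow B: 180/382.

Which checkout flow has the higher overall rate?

Flow A

Direct: Flow A 1719/4385 = 39.2%, Flow B 665/2070 = 32.1% → Flow A
Social: Flow A 304/469 = 64.8%, Flow B 658/1153 = 57.1% → Flow A
Search: Flow A 148/213 = 69.5%, Flow B 173/276 = 62.7% → Flow A
Display: Flow A 392/654 = 59.9%, Flow B 180/382 = 47.1% → Flow A
Overall: Flow A 2563/5721 = 44.8%, Flow B 1676/3881 = 43.2% → Flow A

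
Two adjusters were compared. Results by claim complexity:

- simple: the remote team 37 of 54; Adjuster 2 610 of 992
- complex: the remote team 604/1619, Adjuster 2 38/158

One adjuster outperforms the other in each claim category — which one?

Simple: the remote team 37/54 = 68.5%, Adjuster 2 610/992 = 61.5% → the remote team
Complex: the remote team 604/1619 = 37.3%, Adjuster 2 38/158 = 24.1% → the remote team
The remote team has the higher rate in both groups.

the remote team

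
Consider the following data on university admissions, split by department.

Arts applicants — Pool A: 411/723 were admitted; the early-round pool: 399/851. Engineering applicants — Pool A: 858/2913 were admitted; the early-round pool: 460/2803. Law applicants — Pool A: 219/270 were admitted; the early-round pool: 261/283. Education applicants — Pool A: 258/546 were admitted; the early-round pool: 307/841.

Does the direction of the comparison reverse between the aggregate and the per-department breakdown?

Arts: Pool A 411/723 = 56.8%, the early-round pool 399/851 = 46.9% → Pool A
Engineering: Pool A 858/2913 = 29.5%, the early-round pool 460/2803 = 16.4% → Pool A
Law: Pool A 219/270 = 81.1%, the early-round pool 261/283 = 92.2% → the early-round pool
Education: Pool A 258/546 = 47.3%, the early-round pool 307/841 = 36.5% → Pool A
Overall: Pool A 1746/4452 = 39.2%, the early-round pool 1427/4778 = 29.9% → Pool A
Neither sweeps: Pool A wins 3 of 4 groups, the early-round pool wins 1. Pool A wins overall but not every group — no Simpson reversal.

No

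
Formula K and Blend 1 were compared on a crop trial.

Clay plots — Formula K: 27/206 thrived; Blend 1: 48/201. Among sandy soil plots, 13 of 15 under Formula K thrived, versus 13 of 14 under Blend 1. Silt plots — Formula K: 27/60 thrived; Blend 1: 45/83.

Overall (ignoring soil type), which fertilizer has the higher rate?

Clay: Formula K 27/206 = 13.1%, Blend 1 48/201 = 23.9% → Blend 1
Sandy soil: Formula K 13/15 = 86.7%, Blend 1 13/14 = 92.9% → Blend 1
Silt: Formula K 27/60 = 45.0%, Blend 1 45/83 = 54.2% → Blend 1
Overall: Formula K 67/281 = 23.8%, Blend 1 106/298 = 35.6% → Blend 1

Blend 1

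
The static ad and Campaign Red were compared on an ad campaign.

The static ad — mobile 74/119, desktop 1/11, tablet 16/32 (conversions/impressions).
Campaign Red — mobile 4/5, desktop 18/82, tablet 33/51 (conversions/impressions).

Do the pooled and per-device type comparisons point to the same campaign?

No

Mobile: the static ad 74/119 = 62.2%, Campaign Red 4/5 = 80.0% → Campaign Red
Desktop: the static ad 1/11 = 9.1%, Campaign Red 18/82 = 22.0% → Campaign Red
Tablet: the static ad 16/32 = 50.0%, Campaign Red 33/51 = 64.7% → Campaign Red
Overall: the static ad 91/162 = 56.2%, Campaign Red 55/138 = 39.9% → the static ad
Campaign Red wins each device group but the static ad wins overall — the comparison reverses. Campaign Red's impressions skew toward desktop, which has a lower base rate.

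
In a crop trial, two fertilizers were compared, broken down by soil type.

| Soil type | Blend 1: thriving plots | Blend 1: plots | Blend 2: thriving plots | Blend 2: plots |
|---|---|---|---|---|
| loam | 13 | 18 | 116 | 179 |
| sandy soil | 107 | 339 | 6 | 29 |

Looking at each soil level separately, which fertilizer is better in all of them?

Blend 1

Loam: Blend 1 13/18 = 72.2%, Blend 2 116/179 = 64.8% → Blend 1
Sandy soil: Blend 1 107/339 = 31.6%, Blend 2 6/29 = 20.7% → Blend 1
Blend 1 has the higher rate in both groups.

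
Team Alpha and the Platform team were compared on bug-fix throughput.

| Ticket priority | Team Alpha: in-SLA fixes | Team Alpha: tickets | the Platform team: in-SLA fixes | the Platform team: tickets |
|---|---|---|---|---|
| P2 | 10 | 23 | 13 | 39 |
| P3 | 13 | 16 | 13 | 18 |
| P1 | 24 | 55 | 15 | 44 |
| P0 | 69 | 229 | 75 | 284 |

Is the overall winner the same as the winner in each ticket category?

P2: Team Alpha 10/23 = 43.5%, the Platform team 13/39 = 33.3% → Team Alpha
P3: Team Alpha 13/16 = 81.2%, the Platform team 13/18 = 72.2% → Team Alpha
P1: Team Alpha 24/55 = 43.6%, the Platform team 15/44 = 34.1% → Team Alpha
P0: Team Alpha 69/229 = 30.1%, the Platform team 75/284 = 26.4% → Team Alpha
Overall: Team Alpha 116/323 = 35.9%, the Platform team 116/385 = 30.1% → Team Alpha
Team Alpha wins overall and in every ticket group — no reversal.

Yes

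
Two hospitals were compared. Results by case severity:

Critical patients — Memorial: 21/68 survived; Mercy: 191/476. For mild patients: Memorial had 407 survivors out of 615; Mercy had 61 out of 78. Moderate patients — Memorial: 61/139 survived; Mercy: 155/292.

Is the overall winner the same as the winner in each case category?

No

Critical: Memorial 21/68 = 30.9%, Mercy 191/476 = 40.1% → Mercy
Mild: Memorial 407/615 = 66.2%, Mercy 61/78 = 78.2% → Mercy
Moderate: Memorial 61/139 = 43.9%, Mercy 155/292 = 53.1% → Mercy
Overall: Memorial 489/822 = 59.5%, Mercy 407/846 = 48.1% → Memorial
Mercy wins each case group but Memorial wins overall — the comparison reverses. Mercy's patients skew toward critical, which has a lower base rate.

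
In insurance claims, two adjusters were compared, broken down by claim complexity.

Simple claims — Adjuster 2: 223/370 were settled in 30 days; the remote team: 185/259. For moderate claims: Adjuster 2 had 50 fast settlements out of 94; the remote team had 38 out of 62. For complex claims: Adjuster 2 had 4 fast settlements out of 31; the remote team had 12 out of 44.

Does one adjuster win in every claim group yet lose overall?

Simple: Adjuster 2 223/370 = 60.3%, the remote team 185/259 = 71.4% → the remote team
Moderate: Adjuster 2 50/94 = 53.2%, the remote team 38/62 = 61.3% → the remote team
Complex: Adjuster 2 4/31 = 12.9%, the remote team 12/44 = 27.3% → the remote team
Overall: Adjuster 2 277/495 = 56.0%, the remote team 235/365 = 64.4% → the remote team
The remote team wins overall and in every claim group — no reversal.

No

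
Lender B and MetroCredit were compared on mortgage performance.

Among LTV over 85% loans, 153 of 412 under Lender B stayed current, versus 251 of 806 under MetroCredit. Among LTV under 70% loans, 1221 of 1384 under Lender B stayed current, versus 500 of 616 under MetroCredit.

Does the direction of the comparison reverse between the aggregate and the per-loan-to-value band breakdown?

LTV over 85%: Lender B 153/412 = 37.1%, MetroCredit 251/806 = 31.1% → Lender B
LTV under 70%: Lender B 1221/1384 = 88.2%, MetroCredit 500/616 = 81.2% → Lender B
Overall: Lender B 1374/1796 = 76.5%, MetroCredit 751/1422 = 52.8% → Lender B
Lender B wins overall and in every loan-to-value group — no reversal.

No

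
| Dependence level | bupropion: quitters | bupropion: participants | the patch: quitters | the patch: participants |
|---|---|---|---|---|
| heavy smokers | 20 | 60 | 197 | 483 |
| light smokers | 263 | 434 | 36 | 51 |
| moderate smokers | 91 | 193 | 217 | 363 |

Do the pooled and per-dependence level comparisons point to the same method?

No

Heavy smokers: bupropion 20/60 = 33.3%, the patch 197/483 = 40.8% → the patch
Light smokers: bupropion 263/434 = 60.6%, the patch 36/51 = 70.6% → the patch
Moderate smokers: bupropion 91/193 = 47.2%, the patch 217/363 = 59.8% → the patch
Overall: bupropion 374/687 = 54.4%, the patch 450/897 = 50.2% → bupropion
The patch wins each dependence group but bupropion wins overall — the comparison reverses. The patch's participants skew toward heavy smokers, which has a lower base rate.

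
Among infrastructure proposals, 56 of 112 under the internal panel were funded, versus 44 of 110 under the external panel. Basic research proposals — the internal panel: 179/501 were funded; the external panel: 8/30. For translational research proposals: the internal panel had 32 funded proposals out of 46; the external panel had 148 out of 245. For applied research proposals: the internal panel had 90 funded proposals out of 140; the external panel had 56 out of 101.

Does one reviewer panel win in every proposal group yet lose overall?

Yes

Infrastructure: the internal panel 56/112 = 50.0%, the external panel 44/110 = 40.0% → the internal panel
Basic research: the internal panel 179/501 = 35.7%, the external panel 8/30 = 26.7% → the internal panel
Translational research: the internal panel 32/46 = 69.6%, the external panel 148/245 = 60.4% → the internal panel
Applied research: the internal panel 90/140 = 64.3%, the external panel 56/101 = 55.4% → the internal panel
Overall: the internal panel 357/799 = 44.7%, the external panel 256/486 = 52.7% → the external panel
The internal panel wins each proposal group but the external panel wins overall — the comparison reverses. The internal panel's proposals skew toward basic research, which has a lower base rate.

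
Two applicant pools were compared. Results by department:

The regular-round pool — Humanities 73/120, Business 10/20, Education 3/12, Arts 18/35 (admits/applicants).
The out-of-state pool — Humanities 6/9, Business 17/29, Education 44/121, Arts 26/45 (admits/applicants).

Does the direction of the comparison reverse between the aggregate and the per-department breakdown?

Yes

Humanities: the regular-round pool 73/120 = 60.8%, the out-of-state pool 6/9 = 66.7% → the out-of-state pool
Business: the regular-round pool 10/20 = 50.0%, the out-of-state pool 17/29 = 58.6% → the out-of-state pool
Education: the regular-round pool 3/12 = 25.0%, the out-of-state pool 44/121 = 36.4% → the out-of-state pool
Arts: the regular-round pool 18/35 = 51.4%, the out-of-state pool 26/45 = 57.8% → the out-of-state pool
Overall: the regular-round pool 104/187 = 55.6%, the out-of-state pool 93/204 = 45.6% → the regular-round pool
The out-of-state pool wins each department group but the regular-round pool wins overall — the comparison reverses. The out-of-state pool's applicants skew toward Education, which has a lower base rate.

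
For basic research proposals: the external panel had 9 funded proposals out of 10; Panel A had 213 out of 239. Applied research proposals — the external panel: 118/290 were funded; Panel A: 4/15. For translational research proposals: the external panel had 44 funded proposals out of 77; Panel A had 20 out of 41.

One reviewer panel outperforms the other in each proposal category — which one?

Basic research: the external panel 9/10 = 90.0%, Panel A 213/239 = 89.1% → the external panel
Applied research: the external panel 118/290 = 40.7%, Panel A 4/15 = 26.7% → the external panel
Translational research: the external panel 44/77 = 57.1%, Panel A 20/41 = 48.8% → the external panel
The external panel has the higher rate in all 3 groups.

the external panel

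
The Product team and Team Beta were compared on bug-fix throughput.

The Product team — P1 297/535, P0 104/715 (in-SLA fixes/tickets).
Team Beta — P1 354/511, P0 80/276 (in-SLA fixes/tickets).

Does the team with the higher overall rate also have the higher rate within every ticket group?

Yes

P1: the Product team 297/535 = 55.5%, Team Beta 354/511 = 69.3% → Team Beta
P0: the Product team 104/715 = 14.5%, Team Beta 80/276 = 29.0% → Team Beta
Overall: the Product team 401/1250 = 32.1%, Team Beta 434/787 = 55.1% → Team Beta
Team Beta wins overall and in every ticket group — no reversal.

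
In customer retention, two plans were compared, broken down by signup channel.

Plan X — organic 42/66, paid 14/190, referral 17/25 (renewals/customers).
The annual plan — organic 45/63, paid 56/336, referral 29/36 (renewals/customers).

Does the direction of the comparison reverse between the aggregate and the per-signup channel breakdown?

No

Organic: Plan X 42/66 = 63.6%, the annual plan 45/63 = 71.4% → the annual plan
Paid: Plan X 14/190 = 7.4%, the annual plan 56/336 = 16.7% → the annual plan
Referral: Plan X 17/25 = 68.0%, the annual plan 29/36 = 80.6% → the annual plan
Overall: Plan X 73/281 = 26.0%, the annual plan 130/435 = 29.9% → the annual plan
The annual plan wins overall and in every signup group — no reversal.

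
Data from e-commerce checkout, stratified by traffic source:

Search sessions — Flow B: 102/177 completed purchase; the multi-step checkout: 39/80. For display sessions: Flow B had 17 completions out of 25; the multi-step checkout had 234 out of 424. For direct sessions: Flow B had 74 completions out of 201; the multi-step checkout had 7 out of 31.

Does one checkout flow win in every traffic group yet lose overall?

Search: Flow B 102/177 = 57.6%, the multi-step checkout 39/80 = 48.8% → Flow B
Display: Flow B 17/25 = 68.0%, the multi-step checkout 234/424 = 55.2% → Flow B
Direct: Flow B 74/201 = 36.8%, the multi-step checkout 7/31 = 22.6% → Flow B
Overall: Flow B 193/403 = 47.9%, the multi-step checkout 280/535 = 52.3% → the multi-step checkout
Flow B wins each traffic group but the multi-step checkout wins overall — the comparison reverses. Flow B's sessions skew toward direct, which has a lower base rate.

Yes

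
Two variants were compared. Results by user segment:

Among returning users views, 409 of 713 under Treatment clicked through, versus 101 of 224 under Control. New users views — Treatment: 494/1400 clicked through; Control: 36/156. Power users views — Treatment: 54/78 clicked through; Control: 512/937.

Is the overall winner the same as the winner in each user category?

Returning users: Treatment 409/713 = 57.4%, Control 101/224 = 45.1% → Treatment
New users: Treatment 494/1400 = 35.3%, Control 36/156 = 23.1% → Treatment
Power users: Treatment 54/78 = 69.2%, Control 512/937 = 54.6% → Treatment
Overall: Treatment 957/2191 = 43.7%, Control 649/1317 = 49.3% → Control
Treatment wins each user group but Control wins overall — the comparison reverses. Treatment's views skew toward new users, which has a lower base rate.

No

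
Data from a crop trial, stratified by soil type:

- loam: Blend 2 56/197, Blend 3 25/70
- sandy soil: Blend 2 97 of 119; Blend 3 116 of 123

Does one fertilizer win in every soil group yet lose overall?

No

Loam: Blend 2 56/197 = 28.4%, Blend 3 25/70 = 35.7% → Blend 3
Sandy soil: Blend 2 97/119 = 81.5%, Blend 3 116/123 = 94.3% → Blend 3
Overall: Blend 2 153/316 = 48.4%, Blend 3 141/193 = 73.1% → Blend 3
Blend 3 wins overall and in every soil group — no reversal.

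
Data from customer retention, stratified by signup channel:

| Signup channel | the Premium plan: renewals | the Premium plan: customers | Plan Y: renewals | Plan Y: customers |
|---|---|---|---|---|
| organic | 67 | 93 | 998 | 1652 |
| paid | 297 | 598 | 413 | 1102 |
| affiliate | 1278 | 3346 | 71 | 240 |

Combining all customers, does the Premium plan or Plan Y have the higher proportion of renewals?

Plan Y

Organic: the Premium plan 67/93 = 72.0%, Plan Y 998/1652 = 60.4% → the Premium plan
Paid: the Premium plan 297/598 = 49.7%, Plan Y 413/1102 = 37.5% → the Premium plan
Affiliate: the Premium plan 1278/3346 = 38.2%, Plan Y 71/240 = 29.6% → the Premium plan
Overall: the Premium plan 1642/4037 = 40.7%, Plan Y 1482/2994 = 49.5% → Plan Y
(The Premium plan wins every signup group but Plan Y wins overall — the Premium plan's customers skew toward the low-rate affiliate group.)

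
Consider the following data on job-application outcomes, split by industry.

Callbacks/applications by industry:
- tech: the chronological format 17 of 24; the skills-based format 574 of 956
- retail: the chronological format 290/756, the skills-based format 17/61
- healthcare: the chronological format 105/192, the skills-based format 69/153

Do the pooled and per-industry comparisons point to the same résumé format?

Tech: the chronological format 17/24 = 70.8%, the skills-based format 574/956 = 60.0% → the chronological format
Retail: the chronological format 290/756 = 38.4%, the skills-based format 17/61 = 27.9% → the chronological format
Healthcare: the chronological format 105/192 = 54.7%, the skills-based format 69/153 = 45.1% → the chronological format
Overall: the chronological format 412/972 = 42.4%, the skills-based format 660/1170 = 56.4% → the skills-based format
The chronological format wins each industry group but the skills-based format wins overall — the comparison reverses. The chronological format's applications skew toward retail, which has a lower base rate.

No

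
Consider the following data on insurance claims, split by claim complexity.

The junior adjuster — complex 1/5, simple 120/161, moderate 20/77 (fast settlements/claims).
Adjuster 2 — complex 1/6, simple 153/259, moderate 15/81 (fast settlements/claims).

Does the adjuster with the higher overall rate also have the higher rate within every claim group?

Yes

Complex: the junior adjuster 1/5 = 20.0%, Adjuster 2 1/6 = 16.7% → the junior adjuster
Simple: the junior adjuster 120/161 = 74.5%, Adjuster 2 153/259 = 59.1% → the junior adjuster
Moderate: the junior adjuster 20/77 = 26.0%, Adjuster 2 15/81 = 18.5% → the junior adjuster
Overall: the junior adjuster 141/243 = 58.0%, Adjuster 2 169/346 = 48.8% → the junior adjuster
The junior adjuster wins overall and in every claim group — no reversal.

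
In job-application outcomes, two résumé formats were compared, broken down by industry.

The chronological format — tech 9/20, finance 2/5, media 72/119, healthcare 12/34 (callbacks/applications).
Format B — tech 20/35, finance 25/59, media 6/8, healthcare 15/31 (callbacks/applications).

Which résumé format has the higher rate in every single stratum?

Format B

Tech: the chronological format 9/20 = 45.0%, Format B 20/35 = 57.1% → Format B
Finance: the chronological format 2/5 = 40.0%, Format B 25/59 = 42.4% → Format B
Media: the chronological format 72/119 = 60.5%, Format B 6/8 = 75.0% → Format B
Healthcare: the chronological format 12/34 = 35.3%, Format B 15/31 = 48.4% → Format B
Format B has the higher rate in all 4 groups.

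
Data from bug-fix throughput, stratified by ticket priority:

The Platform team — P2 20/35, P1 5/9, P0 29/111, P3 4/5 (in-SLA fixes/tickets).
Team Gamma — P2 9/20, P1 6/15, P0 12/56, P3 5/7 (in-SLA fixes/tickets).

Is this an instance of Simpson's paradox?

No

P2: the Platform team 20/35 = 57.1%, Team Gamma 9/20 = 45.0% → the Platform team
P1: the Platform team 5/9 = 55.6%, Team Gamma 6/15 = 40.0% → the Platform team
P0: the Platform team 29/111 = 26.1%, Team Gamma 12/56 = 21.4% → the Platform team
P3: the Platform team 4/5 = 80.0%, Team Gamma 5/7 = 71.4% → the Platform team
Overall: the Platform team 58/160 = 36.2%, Team Gamma 32/98 = 32.7% → the Platform team
The Platform team wins overall and in every ticket group — no reversal.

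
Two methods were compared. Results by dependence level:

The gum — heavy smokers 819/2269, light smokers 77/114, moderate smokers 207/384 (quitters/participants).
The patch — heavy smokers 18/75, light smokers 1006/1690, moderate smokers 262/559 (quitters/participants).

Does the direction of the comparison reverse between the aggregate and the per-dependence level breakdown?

Yes

Heavy smokers: the gum 819/2269 = 36.1%, the patch 18/75 = 24.0% → the gum
Light smokers: the gum 77/114 = 67.5%, the patch 1006/1690 = 59.5% → the gum
Moderate smokers: the gum 207/384 = 53.9%, the patch 262/559 = 46.9% → the gum
Overall: the gum 1103/2767 = 39.9%, the patch 1286/2324 = 55.3% → the patch
The gum wins each dependence group but the patch wins overall — the comparison reverses. The gum's participants skew toward heavy smokers, which has a lower base rate.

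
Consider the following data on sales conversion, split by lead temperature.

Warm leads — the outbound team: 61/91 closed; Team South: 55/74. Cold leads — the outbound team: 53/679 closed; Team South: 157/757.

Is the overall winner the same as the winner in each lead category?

Yes

Warm: the outbound team 61/91 = 67.0%, Team South 55/74 = 74.3% → Team South
Cold: the outbound team 53/679 = 7.8%, Team South 157/757 = 20.7% → Team South
Overall: the outbound team 114/770 = 14.8%, Team South 212/831 = 25.5% → Team South
Team South wins overall and in every lead group — no reversal.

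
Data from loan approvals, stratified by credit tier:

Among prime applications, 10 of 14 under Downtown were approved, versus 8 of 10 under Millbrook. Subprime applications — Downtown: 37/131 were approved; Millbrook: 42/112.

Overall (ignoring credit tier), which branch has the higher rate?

Millbrook

Prime: Downtown 10/14 = 71.4%, Millbrook 8/10 = 80.0% → Millbrook
Subprime: Downtown 37/131 = 28.2%, Millbrook 42/112 = 37.5% → Millbrook
Overall: Downtown 47/145 = 32.4%, Millbrook 50/122 = 41.0% → Millbrook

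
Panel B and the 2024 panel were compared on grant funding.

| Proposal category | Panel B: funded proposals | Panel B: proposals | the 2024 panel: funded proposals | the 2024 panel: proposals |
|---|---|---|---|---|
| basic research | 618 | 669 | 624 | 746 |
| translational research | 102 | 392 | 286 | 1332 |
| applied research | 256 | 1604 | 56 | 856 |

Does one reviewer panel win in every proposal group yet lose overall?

No

Basic research: Panel B 618/669 = 92.4%, the 2024 panel 624/746 = 83.6% → Panel B
Translational research: Panel B 102/392 = 26.0%, the 2024 panel 286/1332 = 21.5% → Panel B
Applied research: Panel B 256/1604 = 16.0%, the 2024 panel 56/856 = 6.5% → Panel B
Overall: Panel B 976/2665 = 36.6%, the 2024 panel 966/2934 = 32.9% → Panel B
Panel B wins overall and in every proposal group — no reversal.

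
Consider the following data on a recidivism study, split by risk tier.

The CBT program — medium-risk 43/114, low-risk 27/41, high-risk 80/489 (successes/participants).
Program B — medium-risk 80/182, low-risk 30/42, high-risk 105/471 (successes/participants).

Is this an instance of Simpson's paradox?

No

Medium-risk: the CBT program 43/114 = 37.7%, Program B 80/182 = 44.0% → Program B
Low-risk: the CBT program 27/41 = 65.9%, Program B 30/42 = 71.4% → Program B
High-risk: the CBT program 80/489 = 16.4%, Program B 105/471 = 22.3% → Program B
Overall: the CBT program 150/644 = 23.3%, Program B 215/695 = 30.9% → Program B
Program B wins overall and in every risk group — no reversal.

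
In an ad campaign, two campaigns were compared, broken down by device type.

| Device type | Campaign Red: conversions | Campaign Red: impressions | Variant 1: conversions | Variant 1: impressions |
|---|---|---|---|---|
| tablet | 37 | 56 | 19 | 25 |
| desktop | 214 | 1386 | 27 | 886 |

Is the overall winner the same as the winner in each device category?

No

Tablet: Campaign Red 37/56 = 66.1%, Variant 1 19/25 = 76.0% → Variant 1
Desktop: Campaign Red 214/1386 = 15.4%, Variant 1 27/886 = 3.0% → Campaign Red
Overall: Campaign Red 251/1442 = 17.4%, Variant 1 46/911 = 5.0% → Campaign Red
Neither sweeps: Campaign Red wins 1 of 2 groups, Variant 1 wins 1. Campaign Red wins overall but not every group — no Simpson reversal.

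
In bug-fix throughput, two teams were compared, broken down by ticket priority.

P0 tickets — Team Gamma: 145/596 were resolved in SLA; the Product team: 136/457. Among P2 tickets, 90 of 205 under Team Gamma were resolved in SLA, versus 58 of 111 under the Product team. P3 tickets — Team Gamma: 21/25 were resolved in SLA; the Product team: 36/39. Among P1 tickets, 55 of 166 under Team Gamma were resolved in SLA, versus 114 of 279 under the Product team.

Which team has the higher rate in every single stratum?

P0: Team Gamma 145/596 = 24.3%, the Product team 136/457 = 29.8% → the Product team
P2: Team Gamma 90/205 = 43.9%, the Product team 58/111 = 52.3% → the Product team
P3: Team Gamma 21/25 = 84.0%, the Product team 36/39 = 92.3% → the Product team
P1: Team Gamma 55/166 = 33.1%, the Product team 114/279 = 40.9% → the Product team
The Product team has the higher rate in all 4 groups.

the Product team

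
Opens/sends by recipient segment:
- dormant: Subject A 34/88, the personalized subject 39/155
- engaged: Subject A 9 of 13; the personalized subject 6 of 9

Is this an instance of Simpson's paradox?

Dormant: Subject A 34/88 = 38.6%, the personalized subject 39/155 = 25.2% → Subject A
Engaged: Subject A 9/13 = 69.2%, the personalized subject 6/9 = 66.7% → Subject A
Overall: Subject A 43/101 = 42.6%, the personalized subject 45/164 = 27.4% → Subject A
Subject A wins overall and in every recipient group — no reversal.

No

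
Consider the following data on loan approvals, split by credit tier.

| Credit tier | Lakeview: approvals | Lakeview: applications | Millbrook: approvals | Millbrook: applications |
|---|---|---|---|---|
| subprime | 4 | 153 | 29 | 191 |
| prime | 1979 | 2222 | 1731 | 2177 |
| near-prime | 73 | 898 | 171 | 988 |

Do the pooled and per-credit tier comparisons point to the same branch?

Subprime: Lakeview 4/153 = 2.6%, Millbrook 29/191 = 15.2% → Millbrook
Prime: Lakeview 1979/2222 = 89.1%, Millbrook 1731/2177 = 79.5% → Lakeview
Near-prime: Lakeview 73/898 = 8.1%, Millbrook 171/988 = 17.3% → Millbrook
Overall: Lakeview 2056/3273 = 62.8%, Millbrook 1931/3356 = 57.5% → Lakeview
Neither sweeps: Lakeview wins 1 of 3 groups, Millbrook wins 2. Lakeview wins overall but not every group — no Simpson reversal.

No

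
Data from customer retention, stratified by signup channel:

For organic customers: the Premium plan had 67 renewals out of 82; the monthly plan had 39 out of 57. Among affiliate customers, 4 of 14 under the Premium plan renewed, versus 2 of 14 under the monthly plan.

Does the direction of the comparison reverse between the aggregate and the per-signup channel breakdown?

Organic: the Premium plan 67/82 = 81.7%, the monthly plan 39/57 = 68.4% → the Premium plan
Affiliate: the Premium plan 4/14 = 28.6%, the monthly plan 2/14 = 14.3% → the Premium plan
Overall: the Premium plan 71/96 = 74.0%, the monthly plan 41/71 = 57.7% → the Premium plan
The Premium plan wins overall and in every signup group — no reversal.

No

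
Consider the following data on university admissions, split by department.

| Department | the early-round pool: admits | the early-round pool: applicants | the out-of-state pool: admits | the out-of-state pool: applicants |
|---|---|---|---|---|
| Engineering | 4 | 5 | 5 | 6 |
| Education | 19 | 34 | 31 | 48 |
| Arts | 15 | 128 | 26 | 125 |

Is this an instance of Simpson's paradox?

Engineering: the early-round pool 4/5 = 80.0%, the out-of-state pool 5/6 = 83.3% → the out-of-state pool
Education: the early-round pool 19/34 = 55.9%, the out-of-state pool 31/48 = 64.6% → the out-of-state pool
Arts: the early-round pool 15/128 = 11.7%, the out-of-state pool 26/125 = 20.8% → the out-of-state pool
Overall: the early-round pool 38/167 = 22.8%, the out-of-state pool 62/179 = 34.6% → the out-of-state pool
The out-of-state pool wins overall and in every department group — no reversal.

No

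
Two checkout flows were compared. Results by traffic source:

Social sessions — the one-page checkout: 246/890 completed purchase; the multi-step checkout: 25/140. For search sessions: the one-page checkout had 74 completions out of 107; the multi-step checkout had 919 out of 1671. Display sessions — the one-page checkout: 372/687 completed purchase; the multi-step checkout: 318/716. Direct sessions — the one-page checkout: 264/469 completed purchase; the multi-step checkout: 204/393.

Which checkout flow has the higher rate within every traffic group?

the one-page checkout

Social: the one-page checkout 246/890 = 27.6%, the multi-step checkout 25/140 = 17.9% → the one-page checkout
Search: the one-page checkout 74/107 = 69.2%, the multi-step checkout 919/1671 = 55.0% → the one-page checkout
Display: the one-page checkout 372/687 = 54.1%, the multi-step checkout 318/716 = 44.4% → the one-page checkout
Direct: the one-page checkout 264/469 = 56.3%, the multi-step checkout 204/393 = 51.9% → the one-page checkout
The one-page checkout has the higher rate in all 4 groups.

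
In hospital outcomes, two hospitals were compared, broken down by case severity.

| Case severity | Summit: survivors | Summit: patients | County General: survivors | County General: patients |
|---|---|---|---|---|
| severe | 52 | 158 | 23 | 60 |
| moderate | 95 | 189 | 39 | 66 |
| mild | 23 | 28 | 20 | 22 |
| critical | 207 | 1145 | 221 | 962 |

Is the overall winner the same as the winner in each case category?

Yes

Severe: Summit 52/158 = 32.9%, County General 23/60 = 38.3% → County General
Moderate: Summit 95/189 = 50.3%, County General 39/66 = 59.1% → County General
Mild: Summit 23/28 = 82.1%, County General 20/22 = 90.9% → County General
Critical: Summit 207/1145 = 18.1%, County General 221/962 = 23.0% → County General
Overall: Summit 377/1520 = 24.8%, County General 303/1110 = 27.3% → County General
County General wins overall and in every case group — no reversal.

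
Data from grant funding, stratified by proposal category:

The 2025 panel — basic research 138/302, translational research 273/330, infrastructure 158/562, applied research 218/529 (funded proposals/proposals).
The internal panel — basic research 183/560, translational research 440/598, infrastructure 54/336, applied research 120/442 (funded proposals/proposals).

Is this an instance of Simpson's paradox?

No

Basic research: the 2025 panel 138/302 = 45.7%, the internal panel 183/560 = 32.7% → the 2025 panel
Translational research: the 2025 panel 273/330 = 82.7%, the internal panel 440/598 = 73.6% → the 2025 panel
Infrastructure: the 2025 panel 158/562 = 28.1%, the internal panel 54/336 = 16.1% → the 2025 panel
Applied research: the 2025 panel 218/529 = 41.2%, the internal panel 120/442 = 27.1% → the 2025 panel
Overall: the 2025 panel 787/1723 = 45.7%, the internal panel 797/1936 = 41.2% → the 2025 panel
The 2025 panel wins overall and in every proposal group — no reversal.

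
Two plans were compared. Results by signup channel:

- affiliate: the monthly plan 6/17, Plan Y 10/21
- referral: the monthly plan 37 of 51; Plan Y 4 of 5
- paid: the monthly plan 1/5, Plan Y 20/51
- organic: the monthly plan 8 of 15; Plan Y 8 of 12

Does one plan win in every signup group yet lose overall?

Yes

Affiliate: the monthly plan 6/17 = 35.3%, Plan Y 10/21 = 47.6% → Plan Y
Referral: the monthly plan 37/51 = 72.5%, Plan Y 4/5 = 80.0% → Plan Y
Paid: the monthly plan 1/5 = 20.0%, Plan Y 20/51 = 39.2% → Plan Y
Organic: the monthly plan 8/15 = 53.3%, Plan Y 8/12 = 66.7% → Plan Y
Overall: the monthly plan 52/88 = 59.1%, Plan Y 42/89 = 47.2% → the monthly plan
Plan Y wins each signup group but the monthly plan wins overall — the comparison reverses. Plan Y's customers skew toward paid, which has a lower base rate.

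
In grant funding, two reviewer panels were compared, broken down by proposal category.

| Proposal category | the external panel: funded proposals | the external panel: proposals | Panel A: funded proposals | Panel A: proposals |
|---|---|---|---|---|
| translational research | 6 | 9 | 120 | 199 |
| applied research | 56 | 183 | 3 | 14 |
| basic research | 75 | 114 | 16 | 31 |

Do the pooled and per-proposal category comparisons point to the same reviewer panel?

Translational research: the external panel 6/9 = 66.7%, Panel A 120/199 = 60.3% → the external panel
Applied research: the external panel 56/183 = 30.6%, Panel A 3/14 = 21.4% → the external panel
Basic research: the external panel 75/114 = 65.8%, Panel A 16/31 = 51.6% → the external panel
Overall: the external panel 137/306 = 44.8%, Panel A 139/244 = 57.0% → Panel A
The external panel wins each proposal group but Panel A wins overall — the comparison reverses. The external panel's proposals skew toward applied research, which has a lower base rate.

No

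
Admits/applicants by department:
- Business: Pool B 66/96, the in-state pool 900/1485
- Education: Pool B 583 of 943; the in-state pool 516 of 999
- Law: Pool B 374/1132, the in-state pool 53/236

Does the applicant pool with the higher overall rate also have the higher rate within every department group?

No

Business: Pool B 66/96 = 68.8%, the in-state pool 900/1485 = 60.6% → Pool B
Education: Pool B 583/943 = 61.8%, the in-state pool 516/999 = 51.7% → Pool B
Law: Pool B 374/1132 = 33.0%, the in-state pool 53/236 = 22.5% → Pool B
Overall: Pool B 1023/2171 = 47.1%, the in-state pool 1469/2720 = 54.0% → the in-state pool
Pool B wins each department group but the in-state pool wins overall — the comparison reverses. Pool B's applicants skew toward Law, which has a lower base rate.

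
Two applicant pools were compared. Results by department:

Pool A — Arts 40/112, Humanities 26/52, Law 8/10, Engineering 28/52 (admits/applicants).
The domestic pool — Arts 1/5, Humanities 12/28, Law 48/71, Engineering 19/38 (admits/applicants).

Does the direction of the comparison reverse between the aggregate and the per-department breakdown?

Yes

Arts: Pool A 40/112 = 35.7%, the domestic pool 1/5 = 20.0% → Pool A
Humanities: Pool A 26/52 = 50.0%, the domestic pool 12/28 = 42.9% → Pool A
Law: Pool A 8/10 = 80.0%, the domestic pool 48/71 = 67.6% → Pool A
Engineering: Pool A 28/52 = 53.8%, the domestic pool 19/38 = 50.0% → Pool A
Overall: Pool A 102/226 = 45.1%, the domestic pool 80/142 = 56.3% → the domestic pool
Pool A wins each department group but the domestic pool wins overall — the comparison reverses. Pool A's applicants skew toward Arts, which has a lower base rate.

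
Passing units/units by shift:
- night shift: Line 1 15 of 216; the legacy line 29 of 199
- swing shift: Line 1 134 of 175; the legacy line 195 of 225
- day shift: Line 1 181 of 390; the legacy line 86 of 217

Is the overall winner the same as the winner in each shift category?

Night shift: Line 1 15/216 = 6.9%, the legacy line 29/199 = 14.6% → the legacy line
Swing shift: Line 1 134/175 = 76.6%, the legacy line 195/225 = 86.7% → the legacy line
Day shift: Line 1 181/390 = 46.4%, the legacy line 86/217 = 39.6% → Line 1
Overall: Line 1 330/781 = 42.3%, the legacy line 310/641 = 48.4% → the legacy line
Neither sweeps: Line 1 wins 1 of 3 groups, the legacy line wins 2. The legacy line wins overall but not every group — no Simpson reversal.

No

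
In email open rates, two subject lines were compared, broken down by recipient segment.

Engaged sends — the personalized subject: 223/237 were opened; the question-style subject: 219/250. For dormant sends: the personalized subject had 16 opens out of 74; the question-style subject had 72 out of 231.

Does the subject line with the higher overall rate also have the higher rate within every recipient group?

Engaged: the personalized subject 223/237 = 94.1%, the question-style subject 219/250 = 87.6% → the personalized subject
Dormant: the personalized subject 16/74 = 21.6%, the question-style subject 72/231 = 31.2% → the question-style subject
Overall: the personalized subject 239/311 = 76.8%, the question-style subject 291/481 = 60.5% → the personalized subject
Neither sweeps: the personalized subject wins 1 of 2 groups, the question-style subject wins 1. The personalized subject wins overall but not every group — no Simpson reversal.

No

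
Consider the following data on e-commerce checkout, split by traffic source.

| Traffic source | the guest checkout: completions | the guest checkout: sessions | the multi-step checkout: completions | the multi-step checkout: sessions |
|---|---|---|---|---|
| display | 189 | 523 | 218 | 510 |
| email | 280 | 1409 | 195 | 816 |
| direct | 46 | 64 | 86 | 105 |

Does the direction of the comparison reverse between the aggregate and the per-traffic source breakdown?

Display: the guest checkout 189/523 = 36.1%, the multi-step checkout 218/510 = 42.7% → the multi-step checkout
Email: the guest checkout 280/1409 = 19.9%, the multi-step checkout 195/816 = 23.9% → the multi-step checkout
Direct: the guest checkout 46/64 = 71.9%, the multi-step checkout 86/105 = 81.9% → the multi-step checkout
Overall: the guest checkout 515/1996 = 25.8%, the multi-step checkout 499/1431 = 34.9% → the multi-step checkout
The multi-step checkout wins overall and in every traffic group — no reversal.

No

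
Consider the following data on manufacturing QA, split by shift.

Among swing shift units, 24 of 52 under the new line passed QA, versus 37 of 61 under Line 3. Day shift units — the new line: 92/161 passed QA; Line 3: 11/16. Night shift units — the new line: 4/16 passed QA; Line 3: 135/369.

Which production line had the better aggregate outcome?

the new line

Swing shift: the new line 24/52 = 46.2%, Line 3 37/61 = 60.7% → Line 3
Day shift: the new line 92/161 = 57.1%, Line 3 11/16 = 68.8% → Line 3
Night shift: the new line 4/16 = 25.0%, Line 3 135/369 = 36.6% → Line 3
Overall: the new line 120/229 = 52.4%, Line 3 183/446 = 41.0% → the new line
(Line 3 wins every shift group but the new line wins overall — Line 3's units skew toward the low-rate night shift group.)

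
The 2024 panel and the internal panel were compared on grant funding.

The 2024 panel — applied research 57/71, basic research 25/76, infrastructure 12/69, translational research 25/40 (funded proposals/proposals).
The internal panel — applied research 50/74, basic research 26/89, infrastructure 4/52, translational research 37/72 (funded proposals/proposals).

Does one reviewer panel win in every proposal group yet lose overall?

No

Applied research: the 2024 panel 57/71 = 80.3%, the internal panel 50/74 = 67.6% → the 2024 panel
Basic research: the 2024 panel 25/76 = 32.9%, the internal panel 26/89 = 29.2% → the 2024 panel
Infrastructure: the 2024 panel 12/69 = 17.4%, the internal panel 4/52 = 7.7% → the 2024 panel
Translational research: the 2024 panel 25/40 = 62.5%, the internal panel 37/72 = 51.4% → the 2024 panel
Overall: the 2024 panel 119/256 = 46.5%, the internal panel 117/287 = 40.8% → the 2024 panel
The 2024 panel wins overall and in every proposal group — no reversal.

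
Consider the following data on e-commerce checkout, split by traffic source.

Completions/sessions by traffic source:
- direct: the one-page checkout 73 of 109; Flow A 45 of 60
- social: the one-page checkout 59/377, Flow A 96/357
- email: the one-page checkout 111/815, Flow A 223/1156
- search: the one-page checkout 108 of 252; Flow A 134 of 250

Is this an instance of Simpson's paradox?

Direct: the one-page checkout 73/109 = 67.0%, Flow A 45/60 = 75.0% → Flow A
Social: the one-page checkout 59/377 = 15.6%, Flow A 96/357 = 26.9% → Flow A
Email: the one-page checkout 111/815 = 13.6%, Flow A 223/1156 = 19.3% → Flow A
Search: the one-page checkout 108/252 = 42.9%, Flow A 134/250 = 53.6% → Flow A
Overall: the one-page checkout 351/1553 = 22.6%, Flow A 498/1823 = 27.3% → Flow A
Flow A wins overall and in every traffic group — no reversal.

No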